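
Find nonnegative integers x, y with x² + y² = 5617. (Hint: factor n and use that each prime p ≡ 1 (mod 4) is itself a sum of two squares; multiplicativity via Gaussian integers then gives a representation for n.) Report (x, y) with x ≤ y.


Step 1: Factor n = 5617 = 41 · 137.
Step 2: Check the mod-4 condition on each prime factor: 41 ≡ 1 (mod 4), exponent 1; 137 ≡ 1 (mod 4), exponent 1.
All primes ≡ 3 (mod 4) appear to even exponent (or don't appear), so by the two-squares theorem n IS expressible as a sum of two squares.
Step 3: Build a representation. Here n = 41 · 137 is a product of primes ≡ 1 (mod 4). Each prime p ≡ 1 (mod 4) is itself a sum of two squares; find a² by testing p − a² for a perfect square:
  41: 41 − 1² = 40, 41 − 2² = 37, 41 − 3² = 32, 41 − 4² = 25 = 5² ⇒ 41 = 4² + 5².
  137: 137 − 1² = 136, 137 − 2² = 133, 137 − 3² = 128, 137 − 4² = 121 = 11² ⇒ 137 = 4² + 11².
  Combine using the Brahmagupta–Fibonacci identity (a² + b²)(c² + d²) = (ac − bd)² + (ad + bc)² = (ac + bd)² + (ad − bc)²:
  41 · 137 = 5617: from (4² + 5²)(4² + 11²), take (4·4 − 5·11, 4·11 + 5·4) = (16 − 55, 44 + 20) = (-39, 64); dropping signs (only squares matter) gives (39, 64); check 39² + 64² = 1521 + 4096 = 5617 ✓.
Step 4: Order so x ≤ y and verify: 39² + 64² = 1521 + 4096 = 5617 = n. ✓

n = 5617 = 39² + 64² (one valid representation with x ≤ y).


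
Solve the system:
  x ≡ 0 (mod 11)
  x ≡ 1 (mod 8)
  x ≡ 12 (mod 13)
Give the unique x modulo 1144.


Moduli 11, 8, 13 are pairwise coprime; by CRT there is a unique solution modulo M = 11 · 8 · 13 = 1144.
Solve pairwise, accumulating the modulus:
  Start with x ≡ 0 (mod 11).
  Combine with x ≡ 1 (mod 8): since gcd(11, 8) = 1, we get a unique residue mod 88.
    Write x = 0 + 11·t and substitute into x ≡ 1 (mod 8): 11·t ≡ 1 − 0 = 1 (mod 8).
    Reduce coefficients mod 8: 3·t ≡ 1 (mod 8).
    The inverse of 3 mod 8 is 3 (since 3·3 = 9 = 1·8 + 1), so t ≡ 3·1 = 3 ≡ 3 (mod 8).
    Then x = 0 + 11·3 = 33, valid modulo lcm(11, 8) = 88: x ≡ 33 (mod 88).
  Combine with x ≡ 12 (mod 13): since gcd(88, 13) = 1, we get a unique residue mod 1144.
    Write x = 33 + 88·t and substitute into x ≡ 12 (mod 13): 88·t ≡ 12 − 33 = -21 (mod 13).
    Reduce coefficients mod 13: 10·t ≡ 5 (mod 13).
    The inverse of 10 mod 13 is 4 (since 10·4 = 40 = 3·13 + 1), so t ≡ 4·5 = 20 ≡ 7 (mod 13).
    Then x = 33 + 88·7 = 649, valid modulo lcm(88, 13) = 1144: x ≡ 649 (mod 1144).
Verify: 649 mod 11 = 0 ✓, 649 mod 8 = 1 ✓, 649 mod 13 = 12 ✓.

x ≡ 649 (mod 1144).


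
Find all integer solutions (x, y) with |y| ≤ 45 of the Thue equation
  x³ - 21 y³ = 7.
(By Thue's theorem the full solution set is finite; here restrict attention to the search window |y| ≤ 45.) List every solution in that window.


The equation is x³ - 21y³ = 7. For fixed y, x³ = 21·y³ + 7, so a solution requires the RHS to be a perfect cube.
Strategy: iterate y from -45 to 45, compute RHS = 21·y³ + 7, and check whether it is a (positive or negative) perfect cube.
Check small values of y:
  y = 0: RHS = 7 is not a perfect cube.
  y = 1: RHS = 28 is not a perfect cube.
  y = -1: RHS = -14 is not a perfect cube.
  y = 2: RHS = 175 is not a perfect cube.
  y = -2: RHS = -161 is not a perfect cube.
  y = 3: RHS = 574 is not a perfect cube.
  y = -3: RHS = -560 is not a perfect cube.
Continuing the search up to |y| = 45 finds no solutions either.
No (x, y) in the scanned range satisfies the equation.

No integer solutions with |y| ≤ 45.


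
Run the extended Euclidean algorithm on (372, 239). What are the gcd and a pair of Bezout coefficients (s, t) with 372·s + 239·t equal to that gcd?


Euclidean algorithm on (372, 239) — divide until remainder is 0:
  372 = 1 · 239 + 133
  239 = 1 · 133 + 106
  133 = 1 · 106 + 27
  106 = 3 · 27 + 25
  27 = 1 · 25 + 2
  25 = 12 · 2 + 1
  2 = 2 · 1 + 0
gcd(372, 239) = 1.
Track Bezout coefficients alongside the remainders: start with r₀ = 372 = a·1 + b·0 (s = 1, t = 0) and r₁ = 239 = a·0 + b·1 (s = 0, t = 1); each new remainder r_{k+1} = r_{k-1} − q_k·r_k inherits s_{k+1} = s_{k-1} − q_k·s_k, t_{k+1} = t_{k-1} − q_k·t_k, so r_k = a·s_k + b·t_k at every step:
  q = 1: r = 133, s = 1 − 1·0 = 1, t = 0 − 1·1 = -1  (check: 372·1 + 239·(-1) = 133)
  q = 1: r = 106, s = 0 − 1·1 = -1, t = 1 − 1·(-1) = 2  (check: 372·(-1) + 239·2 = 106)
  q = 1: r = 27, s = 1 − 1·(-1) = 2, t = -1 − 1·2 = -3  (check: 372·2 + 239·(-3) = 27)
  q = 3: r = 25, s = -1 − 3·2 = -7, t = 2 − 3·(-3) = 11  (check: 372·(-7) + 239·11 = 25)
  q = 1: r = 2, s = 2 − 1·(-7) = 9, t = -3 − 1·11 = -14  (check: 372·9 + 239·(-14) = 2)
  q = 12: r = 1, s = -7 − 12·9 = -115, t = 11 − 12·(-14) = 179  (check: 372·(-115) + 239·179 = 1)
The row with r = 1 (the gcd) gives the Bezout coefficients s = -115, t = 179.
Result: 372 · (-115) + 239 · (179) = 1.

gcd(372, 239) = 1; s = -115, t = 179 (check: 372·(-115) + 239·179 = 1).


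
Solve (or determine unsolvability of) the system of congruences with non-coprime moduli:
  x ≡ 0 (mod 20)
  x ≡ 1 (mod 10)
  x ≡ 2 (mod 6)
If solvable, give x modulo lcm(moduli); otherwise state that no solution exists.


Moduli 20, 10, 6 are not pairwise coprime, so CRT works modulo lcm(m_i) when all pairwise compatibility conditions hold.
Pairwise compatibility: gcd(m_i, m_j) must divide a_i - a_j for every pair.
Merge one congruence at a time:
  Start: x ≡ 0 (mod 20).
  Combine with x ≡ 1 (mod 10): gcd(20, 10) = 10, and 1 - 0 = 1 is NOT divisible by 10.
    ⇒ system is inconsistent (no integer solution).

No solution (the system is inconsistent).


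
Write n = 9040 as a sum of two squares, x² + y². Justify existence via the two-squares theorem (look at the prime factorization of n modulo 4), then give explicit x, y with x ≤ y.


Step 1: Factor n = 9040 = 2^4 · 5 · 113.
Step 2: Check the mod-4 condition on each prime factor: 2 = 2 (special); 5 ≡ 1 (mod 4), exponent 1; 113 ≡ 1 (mod 4), exponent 1.
All primes ≡ 3 (mod 4) appear to even exponent (or don't appear), so by the two-squares theorem n IS expressible as a sum of two squares.
Step 3: Build a representation. Group n = k² · m with k = 4 and m = 5 · 113 = 565 (a product of primes ≡ 1 (mod 4)); a representation of m scales to one of n via (k·x)² + (k·y)² = k²(x² + y²). Each prime p ≡ 1 (mod 4) is itself a sum of two squares; find a² by testing p − a² for a perfect square:
  5: 5 − 1² = 4 = 2² ⇒ 5 = 1² + 2².
  113: 113 − 1² = 112, 113 − 2² = 109, 113 − 3² = 104, 113 − 4² = 97, 113 − 5² = 88, 113 − 6² = 77, 113 − 7² = 64 = 8² ⇒ 113 = 7² + 8².
  Combine using the Brahmagupta–Fibonacci identity (a² + b²)(c² + d²) = (ac − bd)² + (ad + bc)² = (ac + bd)² + (ad − bc)²:
  5 · 113 = 565: from (1² + 2²)(7² + 8²), take (1·7 − 2·8, 1·8 + 2·7) = (7 − 16, 8 + 14) = (-9, 22); dropping signs (only squares matter) gives (9, 22); check 9² + 22² = 81 + 484 = 565 ✓.
  Scale by k = 4: (4·9, 4·22) = (36, 88).
Step 4: Order so x ≤ y and verify: 36² + 88² = 1296 + 7744 = 9040 = n. ✓

n = 9040 = 36² + 88² (one valid representation with x ≤ y).


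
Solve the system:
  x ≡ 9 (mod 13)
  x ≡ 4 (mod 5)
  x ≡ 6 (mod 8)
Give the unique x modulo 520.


Moduli 13, 5, 8 are pairwise coprime; by CRT there is a unique solution modulo M = 13 · 5 · 8 = 520.
Solve pairwise, accumulating the modulus:
  Start with x ≡ 9 (mod 13).
  Combine with x ≡ 4 (mod 5): since gcd(13, 5) = 1, we get a unique residue mod 65.
    Write x = 9 + 13·t and substitute into x ≡ 4 (mod 5): 13·t ≡ 4 − 9 = -5 (mod 5).
    Reduce coefficients mod 5: 3·t ≡ 0 (mod 5).
    The inverse of 3 mod 5 is 2 (since 3·2 = 6 = 1·5 + 1), so t ≡ 2·0 = 0 ≡ 0 (mod 5).
    Then x = 9 + 13·0 = 9, valid modulo lcm(13, 5) = 65: x ≡ 9 (mod 65).
  Combine with x ≡ 6 (mod 8): since gcd(65, 8) = 1, we get a unique residue mod 520.
    Write x = 9 + 65·t and substitute into x ≡ 6 (mod 8): 65·t ≡ 6 − 9 = -3 (mod 8).
    Reduce coefficients mod 8: 1·t ≡ 5 (mod 8).
    So t ≡ 5 (mod 8).
    Then x = 9 + 65·5 = 334, valid modulo lcm(65, 8) = 520: x ≡ 334 (mod 520).
Verify: 334 mod 13 = 9 ✓, 334 mod 5 = 4 ✓, 334 mod 8 = 6 ✓.

x ≡ 334 (mod 520).


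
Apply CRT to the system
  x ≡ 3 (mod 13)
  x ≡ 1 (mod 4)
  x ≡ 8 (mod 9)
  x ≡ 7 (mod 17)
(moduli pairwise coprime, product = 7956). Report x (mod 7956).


Product of moduli M = 13 · 4 · 9 · 17 = 7956.
Merge one congruence at a time:
  Start: x ≡ 3 (mod 13).
  Combine with x ≡ 1 (mod 4); new modulus lcm = 52.
    Write x = 3 + 13·t and substitute into x ≡ 1 (mod 4): 13·t ≡ 1 − 3 = -2 (mod 4).
    Reduce coefficients mod 4: 1·t ≡ 2 (mod 4).
    So t ≡ 2 (mod 4).
    Then x = 3 + 13·2 = 29, valid modulo lcm(13, 4) = 52: x ≡ 29 (mod 52).
  Combine with x ≡ 8 (mod 9); new modulus lcm = 468.
    Write x = 29 + 52·t and substitute into x ≡ 8 (mod 9): 52·t ≡ 8 − 29 = -21 (mod 9).
    Reduce coefficients mod 9: 7·t ≡ 6 (mod 9).
    The inverse of 7 mod 9 is 4 (since 7·4 = 28 = 3·9 + 1), so t ≡ 4·6 = 24 ≡ 6 (mod 9).
    Then x = 29 + 52·6 = 341, valid modulo lcm(52, 9) = 468: x ≡ 341 (mod 468).
  Combine with x ≡ 7 (mod 17); new modulus lcm = 7956.
    Write x = 341 + 468·t and substitute into x ≡ 7 (mod 17): 468·t ≡ 7 − 341 = -334 (mod 17).
    Reduce coefficients mod 17: 9·t ≡ 6 (mod 17).
    The inverse of 9 mod 17 is 2 (since 9·2 = 18 = 1·17 + 1), so t ≡ 2·6 = 12 ≡ 12 (mod 17).
    Then x = 341 + 468·12 = 5957, valid modulo lcm(468, 17) = 7956: x ≡ 5957 (mod 7956).
Verify against each original: 5957 mod 13 = 3, 5957 mod 4 = 1, 5957 mod 9 = 8, 5957 mod 17 = 7.

x ≡ 5957 (mod 7956).


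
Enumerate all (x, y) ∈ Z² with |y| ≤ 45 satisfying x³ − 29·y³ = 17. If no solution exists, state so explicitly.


The equation is x³ - 29y³ = 17. For fixed y, x³ = 29·y³ + 17, so a solution requires the RHS to be a perfect cube.
Strategy: iterate y from -45 to 45, compute RHS = 29·y³ + 17, and check whether it is a (positive or negative) perfect cube.
Check small values of y:
  y = 0: RHS = 17 is not a perfect cube.
  y = 1: RHS = 46 is not a perfect cube.
  y = -1: RHS = -12 is not a perfect cube.
  y = 2: RHS = 249 is not a perfect cube.
  y = -2: RHS = -215 is not a perfect cube.
  y = 3: RHS = 800 is not a perfect cube.
  y = -3: RHS = -766 is not a perfect cube.
Continuing the search up to |y| = 45 finds no solutions either.
No (x, y) in the scanned range satisfies the equation.

No integer solutions with |y| ≤ 45.


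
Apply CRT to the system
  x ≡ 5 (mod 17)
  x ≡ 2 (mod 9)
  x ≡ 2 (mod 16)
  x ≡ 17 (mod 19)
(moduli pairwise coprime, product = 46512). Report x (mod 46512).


Product of moduli M = 17 · 9 · 16 · 19 = 46512.
Merge one congruence at a time:
  Start: x ≡ 5 (mod 17).
  Combine with x ≡ 2 (mod 9); new modulus lcm = 153.
    Write x = 5 + 17·t and substitute into x ≡ 2 (mod 9): 17·t ≡ 2 − 5 = -3 (mod 9).
    Reduce coefficients mod 9: 8·t ≡ 6 (mod 9).
    The inverse of 8 mod 9 is 8 (since 8·8 = 64 = 7·9 + 1), so t ≡ 8·6 = 48 ≡ 3 (mod 9).
    Then x = 5 + 17·3 = 56, valid modulo lcm(17, 9) = 153: x ≡ 56 (mod 153).
  Combine with x ≡ 2 (mod 16); new modulus lcm = 2448.
    Write x = 56 + 153·t and substitute into x ≡ 2 (mod 16): 153·t ≡ 2 − 56 = -54 (mod 16).
    Reduce coefficients mod 16: 9·t ≡ 10 (mod 16).
    The inverse of 9 mod 16 is 9 (since 9·9 = 81 = 5·16 + 1), so t ≡ 9·10 = 90 ≡ 10 (mod 16).
    Then x = 56 + 153·10 = 1586, valid modulo lcm(153, 16) = 2448: x ≡ 1586 (mod 2448).
  Combine with x ≡ 17 (mod 19); new modulus lcm = 46512.
    Write x = 1586 + 2448·t and substitute into x ≡ 17 (mod 19): 2448·t ≡ 17 − 1586 = -1569 (mod 19).
    Reduce coefficients mod 19: 16·t ≡ 8 (mod 19).
    The inverse of 16 mod 19 is 6 (since 16·6 = 96 = 5·19 + 1), so t ≡ 6·8 = 48 ≡ 10 (mod 19).
    Then x = 1586 + 2448·10 = 26066, valid modulo lcm(2448, 19) = 46512: x ≡ 26066 (mod 46512).
Verify against each original: 26066 mod 17 = 5, 26066 mod 9 = 2, 26066 mod 16 = 2, 26066 mod 19 = 17.

x ≡ 26066 (mod 46512).


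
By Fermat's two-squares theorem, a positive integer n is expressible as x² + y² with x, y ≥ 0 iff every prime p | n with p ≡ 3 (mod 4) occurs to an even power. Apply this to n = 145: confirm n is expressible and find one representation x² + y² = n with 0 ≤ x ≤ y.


Step 1: Factor n = 145 = 5 · 29.
Step 2: Check the mod-4 condition on each prime factor: 5 ≡ 1 (mod 4), exponent 1; 29 ≡ 1 (mod 4), exponent 1.
All primes ≡ 3 (mod 4) appear to even exponent (or don't appear), so by the two-squares theorem n IS expressible as a sum of two squares.
Step 3: Build a representation. Here n = 5 · 29 is a product of primes ≡ 1 (mod 4). Each prime p ≡ 1 (mod 4) is itself a sum of two squares; find a² by testing p − a² for a perfect square:
  5: 5 − 1² = 4 = 2² ⇒ 5 = 1² + 2².
  29: 29 − 1² = 28, 29 − 2² = 25 = 5² ⇒ 29 = 2² + 5².
  Combine using the Brahmagupta–Fibonacci identity (a² + b²)(c² + d²) = (ac − bd)² + (ad + bc)² = (ac + bd)² + (ad − bc)²:
  5 · 29 = 145: from (1² + 2²)(2² + 5²), take (1·2 − 2·5, 1·5 + 2·2) = (2 − 10, 5 + 4) = (-8, 9); dropping signs (only squares matter) gives (8, 9); check 8² + 9² = 64 + 81 = 145 ✓.
Step 4: Order so x ≤ y and verify: 8² + 9² = 64 + 81 = 145 = n. ✓

n = 145 = 8² + 9² (one valid representation with x ≤ y).


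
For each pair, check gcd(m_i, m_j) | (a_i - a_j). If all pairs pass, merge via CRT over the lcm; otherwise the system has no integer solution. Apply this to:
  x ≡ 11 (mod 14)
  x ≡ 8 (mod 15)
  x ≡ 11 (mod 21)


Moduli 14, 15, 21 are not pairwise coprime, so CRT works modulo lcm(m_i) when all pairwise compatibility conditions hold.
Pairwise compatibility: gcd(m_i, m_j) must divide a_i - a_j for every pair.
Merge one congruence at a time:
  Start: x ≡ 11 (mod 14).
  Combine with x ≡ 8 (mod 15): gcd(14, 15) = 1; 8 - 11 = -3, which IS divisible by 1, so compatible.
    Write x = 11 + 14·t and substitute into x ≡ 8 (mod 15): 14·t ≡ 8 − 11 = -3 (mod 15).
    Reduce coefficients mod 15: 14·t ≡ 12 (mod 15).
    The inverse of 14 mod 15 is 14 (since 14·14 = 196 = 13·15 + 1), so t ≡ 14·12 = 168 ≡ 3 (mod 15).
    Then x = 11 + 14·3 = 53, valid modulo lcm(14, 15) = 210: x ≡ 53 (mod 210).
  Combine with x ≡ 11 (mod 21): gcd(210, 21) = 21; 11 - 53 = -42, which IS divisible by 21, so compatible.
    Write x = 53 + 210·t and substitute into x ≡ 11 (mod 21): 210·t ≡ 11 − 53 = -42 (mod 21).
    Divide the congruence (and modulus) by g = 21: 10·t ≡ -2 (mod 1).
    Modulo 1 every t works; take t = 0.
    Then x = 53 + 210·0 = 53, valid modulo lcm(210, 21) = 210: x ≡ 53 (mod 210).
Verify: 53 mod 14 = 11, 53 mod 15 = 8, 53 mod 21 = 11.

x ≡ 53 (mod 210).


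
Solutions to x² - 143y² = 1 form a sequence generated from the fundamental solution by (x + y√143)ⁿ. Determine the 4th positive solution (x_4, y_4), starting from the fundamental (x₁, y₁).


Step 1: Find the fundamental solution (x₁, y₁) of x² - 143y² = 1.
  Expand √143 as a continued fraction. a₀ = ⌊√143⌋ = 11; iterate m_{k+1} = d_k·a_k − m_k, d_{k+1} = (143 − m_{k+1}²)/d_k, a_{k+1} = ⌊(a₀ + m_{k+1})/d_{k+1}⌋ (starting m₀ = 0, d₀ = 1), with convergents p_k = a_k·p_{k-1} + p_{k-2}, q_k = a_k·q_{k-1} + q_{k-2} (p₋₁ = 1, q₋₁ = 0):
  k = 0: a₀ = 11; p₀/q₀ = 11/1; p₀² − 143·q₀² = 121 − 143 = -22.
  k = 1: m = 11, d = 22, a = ⌊(11 + 11)/22⌋ = 1; p/q = (1·11 + 1)/(1·1 + 0) = 12/1; p² − 143·q² = 144 − 143 = 1.
  The first convergent with p² − 143·q² = 1 gives the fundamental solution (x₁, y₁) = (12, 1).
Step 2: Apply the recurrence (x_{n+1}, y_{n+1}) = (x₁x_n + 143y₁y_n, x₁y_n + y₁x_n) repeatedly.
  From (x_1, y_1) = (12, 1): x_2 = 12·12 + 143·1·1 = 287; y_2 = 12·1 + 1·12 = 24.
  From (x_2, y_2) = (287, 24): x_3 = 12·287 + 143·1·24 = 6876; y_3 = 12·24 + 1·287 = 575.
  From (x_3, y_3) = (6876, 575): x_4 = 12·6876 + 143·1·575 = 164737; y_4 = 12·575 + 1·6876 = 13776.
Step 3: Verify x_4² - 143·y_4² = 27138279169 - 27138279168 = 1 (should be 1). ✓

(x_1, y_1) = (12, 1); (x_4, y_4) = (164737, 13776).


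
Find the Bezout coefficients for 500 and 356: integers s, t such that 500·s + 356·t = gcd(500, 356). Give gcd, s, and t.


Euclidean algorithm on (500, 356) — divide until remainder is 0:
  500 = 1 · 356 + 144
  356 = 2 · 144 + 68
  144 = 2 · 68 + 8
  68 = 8 · 8 + 4
  8 = 2 · 4 + 0
gcd(500, 356) = 4.
Track Bezout coefficients alongside the remainders: start with r₀ = 500 = a·1 + b·0 (s = 1, t = 0) and r₁ = 356 = a·0 + b·1 (s = 0, t = 1); each new remainder r_{k+1} = r_{k-1} − q_k·r_k inherits s_{k+1} = s_{k-1} − q_k·s_k, t_{k+1} = t_{k-1} − q_k·t_k, so r_k = a·s_k + b·t_k at every step:
  q = 1: r = 144, s = 1 − 1·0 = 1, t = 0 − 1·1 = -1  (check: 500·1 + 356·(-1) = 144)
  q = 2: r = 68, s = 0 − 2·1 = -2, t = 1 − 2·(-1) = 3  (check: 500·(-2) + 356·3 = 68)
  q = 2: r = 8, s = 1 − 2·(-2) = 5, t = -1 − 2·3 = -7  (check: 500·5 + 356·(-7) = 8)
  q = 8: r = 4, s = -2 − 8·5 = -42, t = 3 − 8·(-7) = 59  (check: 500·(-42) + 356·59 = 4)
The row with r = 4 (the gcd) gives the Bezout coefficients s = -42, t = 59.
Result: 500 · (-42) + 356 · (59) = 4.

gcd(500, 356) = 4; s = -42, t = 59 (check: 500·(-42) + 356·59 = 4).


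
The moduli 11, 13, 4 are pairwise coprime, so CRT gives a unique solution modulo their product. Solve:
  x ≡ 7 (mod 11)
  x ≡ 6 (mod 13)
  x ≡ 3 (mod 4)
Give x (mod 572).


Moduli 11, 13, 4 are pairwise coprime; by CRT there is a unique solution modulo M = 11 · 13 · 4 = 572.
Solve pairwise, accumulating the modulus:
  Start with x ≡ 7 (mod 11).
  Combine with x ≡ 6 (mod 13): since gcd(11, 13) = 1, we get a unique residue mod 143.
    Write x = 7 + 11·t and substitute into x ≡ 6 (mod 13): 11·t ≡ 6 − 7 = -1 (mod 13).
    Reduce coefficients mod 13: 11·t ≡ 12 (mod 13).
    The inverse of 11 mod 13 is 6 (since 11·6 = 66 = 5·13 + 1), so t ≡ 6·12 = 72 ≡ 7 (mod 13).
    Then x = 7 + 11·7 = 84, valid modulo lcm(11, 13) = 143: x ≡ 84 (mod 143).
  Combine with x ≡ 3 (mod 4): since gcd(143, 4) = 1, we get a unique residue mod 572.
    Write x = 84 + 143·t and substitute into x ≡ 3 (mod 4): 143·t ≡ 3 − 84 = -81 (mod 4).
    Reduce coefficients mod 4: 3·t ≡ 3 (mod 4).
    The inverse of 3 mod 4 is 3 (since 3·3 = 9 = 2·4 + 1), so t ≡ 3·3 = 9 ≡ 1 (mod 4).
    Then x = 84 + 143·1 = 227, valid modulo lcm(143, 4) = 572: x ≡ 227 (mod 572).
Verify: 227 mod 11 = 7 ✓, 227 mod 13 = 6 ✓, 227 mod 4 = 3 ✓.

x ≡ 227 (mod 572).


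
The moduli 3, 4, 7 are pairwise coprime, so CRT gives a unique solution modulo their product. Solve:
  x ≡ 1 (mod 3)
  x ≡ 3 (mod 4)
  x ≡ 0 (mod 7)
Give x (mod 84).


Moduli 3, 4, 7 are pairwise coprime; by CRT there is a unique solution modulo M = 3 · 4 · 7 = 84.
Solve pairwise, accumulating the modulus:
  Start with x ≡ 1 (mod 3).
  Combine with x ≡ 3 (mod 4): since gcd(3, 4) = 1, we get a unique residue mod 12.
    Write x = 1 + 3·t and substitute into x ≡ 3 (mod 4): 3·t ≡ 3 − 1 = 2 (mod 4).
    The inverse of 3 mod 4 is 3 (since 3·3 = 9 = 2·4 + 1), so t ≡ 3·2 = 6 ≡ 2 (mod 4).
    Then x = 1 + 3·2 = 7, valid modulo lcm(3, 4) = 12: x ≡ 7 (mod 12).
  Combine with x ≡ 0 (mod 7): since gcd(12, 7) = 1, we get a unique residue mod 84.
    Write x = 7 + 12·t and substitute into x ≡ 0 (mod 7): 12·t ≡ 0 − 7 = -7 (mod 7).
    Reduce coefficients mod 7: 5·t ≡ 0 (mod 7).
    The inverse of 5 mod 7 is 3 (since 5·3 = 15 = 2·7 + 1), so t ≡ 3·0 = 0 ≡ 0 (mod 7).
    Then x = 7 + 12·0 = 7, valid modulo lcm(12, 7) = 84: x ≡ 7 (mod 84).
Verify: 7 mod 3 = 1 ✓, 7 mod 4 = 3 ✓, 7 mod 7 = 0 ✓.

x ≡ 7 (mod 84).


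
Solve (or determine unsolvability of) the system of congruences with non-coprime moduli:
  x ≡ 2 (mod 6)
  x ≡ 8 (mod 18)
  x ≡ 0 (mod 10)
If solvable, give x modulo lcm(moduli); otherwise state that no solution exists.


Moduli 6, 18, 10 are not pairwise coprime, so CRT works modulo lcm(m_i) when all pairwise compatibility conditions hold.
Pairwise compatibility: gcd(m_i, m_j) must divide a_i - a_j for every pair.
Merge one congruence at a time:
  Start: x ≡ 2 (mod 6).
  Combine with x ≡ 8 (mod 18): gcd(6, 18) = 6; 8 - 2 = 6, which IS divisible by 6, so compatible.
    Write x = 2 + 6·t and substitute into x ≡ 8 (mod 18): 6·t ≡ 8 − 2 = 6 (mod 18).
    Divide the congruence (and modulus) by g = 6: 1·t ≡ 1 (mod 3).
    So t ≡ 1 (mod 3).
    Then x = 2 + 6·1 = 8, valid modulo lcm(6, 18) = 18: x ≡ 8 (mod 18).
  Combine with x ≡ 0 (mod 10): gcd(18, 10) = 2; 0 - 8 = -8, which IS divisible by 2, so compatible.
    Write x = 8 + 18·t and substitute into x ≡ 0 (mod 10): 18·t ≡ 0 − 8 = -8 (mod 10).
    Divide the congruence (and modulus) by g = 2: 9·t ≡ -4 (mod 5).
    Reduce coefficients mod 5: 4·t ≡ 1 (mod 5).
    The inverse of 4 mod 5 is 4 (since 4·4 = 16 = 3·5 + 1), so t ≡ 4·1 = 4 ≡ 4 (mod 5).
    Then x = 8 + 18·4 = 80, valid modulo lcm(18, 10) = 90: x ≡ 80 (mod 90).
Verify: 80 mod 6 = 2, 80 mod 18 = 8, 80 mod 10 = 0.

x ≡ 80 (mod 90).


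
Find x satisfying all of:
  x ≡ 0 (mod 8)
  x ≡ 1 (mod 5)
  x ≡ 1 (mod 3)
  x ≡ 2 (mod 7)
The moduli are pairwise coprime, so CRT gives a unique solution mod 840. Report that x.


Product of moduli M = 8 · 5 · 3 · 7 = 840.
Merge one congruence at a time:
  Start: x ≡ 0 (mod 8).
  Combine with x ≡ 1 (mod 5); new modulus lcm = 40.
    Write x = 0 + 8·t and substitute into x ≡ 1 (mod 5): 8·t ≡ 1 − 0 = 1 (mod 5).
    Reduce coefficients mod 5: 3·t ≡ 1 (mod 5).
    The inverse of 3 mod 5 is 2 (since 3·2 = 6 = 1·5 + 1), so t ≡ 2·1 = 2 ≡ 2 (mod 5).
    Then x = 0 + 8·2 = 16, valid modulo lcm(8, 5) = 40: x ≡ 16 (mod 40).
  Combine with x ≡ 1 (mod 3); new modulus lcm = 120.
    Write x = 16 + 40·t and substitute into x ≡ 1 (mod 3): 40·t ≡ 1 − 16 = -15 (mod 3).
    Reduce coefficients mod 3: 1·t ≡ 0 (mod 3).
    So t ≡ 0 (mod 3).
    Then x = 16 + 40·0 = 16, valid modulo lcm(40, 3) = 120: x ≡ 16 (mod 120).
  Combine with x ≡ 2 (mod 7); new modulus lcm = 840.
    Write x = 16 + 120·t and substitute into x ≡ 2 (mod 7): 120·t ≡ 2 − 16 = -14 (mod 7).
    Reduce coefficients mod 7: 1·t ≡ 0 (mod 7).
    So t ≡ 0 (mod 7).
    Then x = 16 + 120·0 = 16, valid modulo lcm(120, 7) = 840: x ≡ 16 (mod 840).
Verify against each original: 16 mod 8 = 0, 16 mod 5 = 1, 16 mod 3 = 1, 16 mod 7 = 2.

x ≡ 16 (mod 840).


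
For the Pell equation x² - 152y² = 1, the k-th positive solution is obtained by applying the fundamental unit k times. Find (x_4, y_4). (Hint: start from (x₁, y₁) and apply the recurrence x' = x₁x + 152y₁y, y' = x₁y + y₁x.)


Step 1: Find the fundamental solution (x₁, y₁) of x² - 152y² = 1.
  Expand √152 as a continued fraction. a₀ = ⌊√152⌋ = 12; iterate m_{k+1} = d_k·a_k − m_k, d_{k+1} = (152 − m_{k+1}²)/d_k, a_{k+1} = ⌊(a₀ + m_{k+1})/d_{k+1}⌋ (starting m₀ = 0, d₀ = 1), with convergents p_k = a_k·p_{k-1} + p_{k-2}, q_k = a_k·q_{k-1} + q_{k-2} (p₋₁ = 1, q₋₁ = 0):
  k = 0: a₀ = 12; p₀/q₀ = 12/1; p₀² − 152·q₀² = 144 − 152 = -8.
  k = 1: m = 12, d = 8, a = ⌊(12 + 12)/8⌋ = 3; p/q = (3·12 + 1)/(3·1 + 0) = 37/3; p² − 152·q² = 1369 − 1368 = 1.
  The first convergent with p² − 152·q² = 1 gives the fundamental solution (x₁, y₁) = (37, 3).
Step 2: Apply the recurrence (x_{n+1}, y_{n+1}) = (x₁x_n + 152y₁y_n, x₁y_n + y₁x_n) repeatedly.
  From (x_1, y_1) = (37, 3): x_2 = 37·37 + 152·3·3 = 2737; y_2 = 37·3 + 3·37 = 222.
  From (x_2, y_2) = (2737, 222): x_3 = 37·2737 + 152·3·222 = 202501; y_3 = 37·222 + 3·2737 = 16425.
  From (x_3, y_3) = (202501, 16425): x_4 = 37·202501 + 152·3·16425 = 14982337; y_4 = 37·16425 + 3·202501 = 1215228.
Step 3: Verify x_4² - 152·y_4² = 224470421981569 - 224470421981568 = 1 (should be 1). ✓

(x_1, y_1) = (37, 3); (x_4, y_4) = (14982337, 1215228).


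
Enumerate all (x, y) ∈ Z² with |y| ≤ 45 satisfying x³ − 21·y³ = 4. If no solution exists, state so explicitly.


The equation is x³ - 21y³ = 4. For fixed y, x³ = 21·y³ + 4, so a solution requires the RHS to be a perfect cube.
Strategy: iterate y from -45 to 45, compute RHS = 21·y³ + 4, and check whether it is a (positive or negative) perfect cube.
Check small values of y:
  y = 0: RHS = 4 is not a perfect cube.
  y = 1: RHS = 25 is not a perfect cube.
  y = -1: RHS = -17 is not a perfect cube.
  y = 2: RHS = 172 is not a perfect cube.
  y = -2: RHS = -164 is not a perfect cube.
  y = 3: RHS = 571 is not a perfect cube.
  y = -3: RHS = -563 is not a perfect cube.
Continuing the search up to |y| = 45 finds no solutions either.
No (x, y) in the scanned range satisfies the equation.

No integer solutions with |y| ≤ 45.


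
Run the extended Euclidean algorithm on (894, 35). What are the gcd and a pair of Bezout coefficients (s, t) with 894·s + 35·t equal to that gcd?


Euclidean algorithm on (894, 35) — divide until remainder is 0:
  894 = 25 · 35 + 19
  35 = 1 · 19 + 16
  19 = 1 · 16 + 3
  16 = 5 · 3 + 1
  3 = 3 · 1 + 0
gcd(894, 35) = 1.
Track Bezout coefficients alongside the remainders: start with r₀ = 894 = a·1 + b·0 (s = 1, t = 0) and r₁ = 35 = a·0 + b·1 (s = 0, t = 1); each new remainder r_{k+1} = r_{k-1} − q_k·r_k inherits s_{k+1} = s_{k-1} − q_k·s_k, t_{k+1} = t_{k-1} − q_k·t_k, so r_k = a·s_k + b·t_k at every step:
  q = 25: r = 19, s = 1 − 25·0 = 1, t = 0 − 25·1 = -25  (check: 894·1 + 35·(-25) = 19)
  q = 1: r = 16, s = 0 − 1·1 = -1, t = 1 − 1·(-25) = 26  (check: 894·(-1) + 35·26 = 16)
  q = 1: r = 3, s = 1 − 1·(-1) = 2, t = -25 − 1·26 = -51  (check: 894·2 + 35·(-51) = 3)
  q = 5: r = 1, s = -1 − 5·2 = -11, t = 26 − 5·(-51) = 281  (check: 894·(-11) + 35·281 = 1)
The row with r = 1 (the gcd) gives the Bezout coefficients s = -11, t = 281.
Result: 894 · (-11) + 35 · (281) = 1.

gcd(894, 35) = 1; s = -11, t = 281 (check: 894·(-11) + 35·281 = 1).


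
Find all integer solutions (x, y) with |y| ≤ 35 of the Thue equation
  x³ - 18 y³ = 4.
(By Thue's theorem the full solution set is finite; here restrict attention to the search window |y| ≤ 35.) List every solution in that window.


The equation is x³ - 18y³ = 4. For fixed y, x³ = 18·y³ + 4, so a solution requires the RHS to be a perfect cube.
Strategy: iterate y from -35 to 35, compute RHS = 18·y³ + 4, and check whether it is a (positive or negative) perfect cube.
Check small values of y:
  y = 0: RHS = 4 is not a perfect cube.
  y = 1: RHS = 22 is not a perfect cube.
  y = -1: RHS = -14 is not a perfect cube.
  y = 2: RHS = 148 is not a perfect cube.
  y = -2: RHS = -140 is not a perfect cube.
  y = 3: RHS = 490 is not a perfect cube.
  y = -3: RHS = -482 is not a perfect cube.
Continuing the search up to |y| = 35 finds no solutions either.
No (x, y) in the scanned range satisfies the equation.

No integer solutions with |y| ≤ 35.


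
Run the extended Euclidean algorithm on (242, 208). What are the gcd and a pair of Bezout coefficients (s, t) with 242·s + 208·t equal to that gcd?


Euclidean algorithm on (242, 208) — divide until remainder is 0:
  242 = 1 · 208 + 34
  208 = 6 · 34 + 4
  34 = 8 · 4 + 2
  4 = 2 · 2 + 0
gcd(242, 208) = 2.
Track Bezout coefficients alongside the remainders: start with r₀ = 242 = a·1 + b·0 (s = 1, t = 0) and r₁ = 208 = a·0 + b·1 (s = 0, t = 1); each new remainder r_{k+1} = r_{k-1} − q_k·r_k inherits s_{k+1} = s_{k-1} − q_k·s_k, t_{k+1} = t_{k-1} − q_k·t_k, so r_k = a·s_k + b·t_k at every step:
  q = 1: r = 34, s = 1 − 1·0 = 1, t = 0 − 1·1 = -1  (check: 242·1 + 208·(-1) = 34)
  q = 6: r = 4, s = 0 − 6·1 = -6, t = 1 − 6·(-1) = 7  (check: 242·(-6) + 208·7 = 4)
  q = 8: r = 2, s = 1 − 8·(-6) = 49, t = -1 − 8·7 = -57  (check: 242·49 + 208·(-57) = 2)
The row with r = 2 (the gcd) gives the Bezout coefficients s = 49, t = -57.
Result: 242 · (49) + 208 · (-57) = 2.

gcd(242, 208) = 2; s = 49, t = -57 (check: 242·49 + 208·(-57) = 2).


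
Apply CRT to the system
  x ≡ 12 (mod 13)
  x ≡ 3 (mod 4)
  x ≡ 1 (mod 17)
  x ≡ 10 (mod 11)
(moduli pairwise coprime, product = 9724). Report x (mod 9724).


Product of moduli M = 13 · 4 · 17 · 11 = 9724.
Merge one congruence at a time:
  Start: x ≡ 12 (mod 13).
  Combine with x ≡ 3 (mod 4); new modulus lcm = 52.
    Write x = 12 + 13·t and substitute into x ≡ 3 (mod 4): 13·t ≡ 3 − 12 = -9 (mod 4).
    Reduce coefficients mod 4: 1·t ≡ 3 (mod 4).
    So t ≡ 3 (mod 4).
    Then x = 12 + 13·3 = 51, valid modulo lcm(13, 4) = 52: x ≡ 51 (mod 52).
  Combine with x ≡ 1 (mod 17); new modulus lcm = 884.
    Write x = 51 + 52·t and substitute into x ≡ 1 (mod 17): 52·t ≡ 1 − 51 = -50 (mod 17).
    Reduce coefficients mod 17: 1·t ≡ 1 (mod 17).
    So t ≡ 1 (mod 17).
    Then x = 51 + 52·1 = 103, valid modulo lcm(52, 17) = 884: x ≡ 103 (mod 884).
  Combine with x ≡ 10 (mod 11); new modulus lcm = 9724.
    Write x = 103 + 884·t and substitute into x ≡ 10 (mod 11): 884·t ≡ 10 − 103 = -93 (mod 11).
    Reduce coefficients mod 11: 4·t ≡ 6 (mod 11).
    The inverse of 4 mod 11 is 3 (since 4·3 = 12 = 1·11 + 1), so t ≡ 3·6 = 18 ≡ 7 (mod 11).
    Then x = 103 + 884·7 = 6291, valid modulo lcm(884, 11) = 9724: x ≡ 6291 (mod 9724).
Verify against each original: 6291 mod 13 = 12, 6291 mod 4 = 3, 6291 mod 17 = 1, 6291 mod 11 = 10.

x ≡ 6291 (mod 9724).


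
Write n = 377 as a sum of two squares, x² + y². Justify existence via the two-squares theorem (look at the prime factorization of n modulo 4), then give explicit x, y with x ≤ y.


Step 1: Factor n = 377 = 13 · 29.
Step 2: Check the mod-4 condition on each prime factor: 13 ≡ 1 (mod 4), exponent 1; 29 ≡ 1 (mod 4), exponent 1.
All primes ≡ 3 (mod 4) appear to even exponent (or don't appear), so by the two-squares theorem n IS expressible as a sum of two squares.
Step 3: Build a representation. Here n = 13 · 29 is a product of primes ≡ 1 (mod 4). Each prime p ≡ 1 (mod 4) is itself a sum of two squares; find a² by testing p − a² for a perfect square:
  13: 13 − 1² = 12, 13 − 2² = 9 = 3² ⇒ 13 = 2² + 3².
  29: 29 − 1² = 28, 29 − 2² = 25 = 5² ⇒ 29 = 2² + 5².
  Combine using the Brahmagupta–Fibonacci identity (a² + b²)(c² + d²) = (ac − bd)² + (ad + bc)² = (ac + bd)² + (ad − bc)²:
  13 · 29 = 377: from (2² + 3²)(2² + 5²), take (2·2 − 3·5, 2·5 + 3·2) = (4 − 15, 10 + 6) = (-11, 16); dropping signs (only squares matter) gives (11, 16); check 11² + 16² = 121 + 256 = 377 ✓.
Step 4: Order so x ≤ y and verify: 11² + 16² = 121 + 256 = 377 = n. ✓

n = 377 = 11² + 16² (one valid representation with x ≤ y).


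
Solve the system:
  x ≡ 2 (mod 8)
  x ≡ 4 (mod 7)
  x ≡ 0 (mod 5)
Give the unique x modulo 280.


Moduli 8, 7, 5 are pairwise coprime; by CRT there is a unique solution modulo M = 8 · 7 · 5 = 280.
Solve pairwise, accumulating the modulus:
  Start with x ≡ 2 (mod 8).
  Combine with x ≡ 4 (mod 7): since gcd(8, 7) = 1, we get a unique residue mod 56.
    Write x = 2 + 8·t and substitute into x ≡ 4 (mod 7): 8·t ≡ 4 − 2 = 2 (mod 7).
    Reduce coefficients mod 7: 1·t ≡ 2 (mod 7).
    So t ≡ 2 (mod 7).
    Then x = 2 + 8·2 = 18, valid modulo lcm(8, 7) = 56: x ≡ 18 (mod 56).
  Combine with x ≡ 0 (mod 5): since gcd(56, 5) = 1, we get a unique residue mod 280.
    Write x = 18 + 56·t and substitute into x ≡ 0 (mod 5): 56·t ≡ 0 − 18 = -18 (mod 5).
    Reduce coefficients mod 5: 1·t ≡ 2 (mod 5).
    So t ≡ 2 (mod 5).
    Then x = 18 + 56·2 = 130, valid modulo lcm(56, 5) = 280: x ≡ 130 (mod 280).
Verify: 130 mod 8 = 2 ✓, 130 mod 7 = 4 ✓, 130 mod 5 = 0 ✓.

x ≡ 130 (mod 280).


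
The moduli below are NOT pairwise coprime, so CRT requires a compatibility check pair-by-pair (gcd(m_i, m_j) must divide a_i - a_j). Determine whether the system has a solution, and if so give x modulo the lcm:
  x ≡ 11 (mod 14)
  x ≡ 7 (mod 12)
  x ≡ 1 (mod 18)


Moduli 14, 12, 18 are not pairwise coprime, so CRT works modulo lcm(m_i) when all pairwise compatibility conditions hold.
Pairwise compatibility: gcd(m_i, m_j) must divide a_i - a_j for every pair.
Merge one congruence at a time:
  Start: x ≡ 11 (mod 14).
  Combine with x ≡ 7 (mod 12): gcd(14, 12) = 2; 7 - 11 = -4, which IS divisible by 2, so compatible.
    Write x = 11 + 14·t and substitute into x ≡ 7 (mod 12): 14·t ≡ 7 − 11 = -4 (mod 12).
    Divide the congruence (and modulus) by g = 2: 7·t ≡ -2 (mod 6).
    Reduce coefficients mod 6: 1·t ≡ 4 (mod 6).
    So t ≡ 4 (mod 6).
    Then x = 11 + 14·4 = 67, valid modulo lcm(14, 12) = 84: x ≡ 67 (mod 84).
  Combine with x ≡ 1 (mod 18): gcd(84, 18) = 6; 1 - 67 = -66, which IS divisible by 6, so compatible.
    Write x = 67 + 84·t and substitute into x ≡ 1 (mod 18): 84·t ≡ 1 − 67 = -66 (mod 18).
    Divide the congruence (and modulus) by g = 6: 14·t ≡ -11 (mod 3).
    Reduce coefficients mod 3: 2·t ≡ 1 (mod 3).
    The inverse of 2 mod 3 is 2 (since 2·2 = 4 = 1·3 + 1), so t ≡ 2·1 = 2 ≡ 2 (mod 3).
    Then x = 67 + 84·2 = 235, valid modulo lcm(84, 18) = 252: x ≡ 235 (mod 252).
Verify: 235 mod 14 = 11, 235 mod 12 = 7, 235 mod 18 = 1.

x ≡ 235 (mod 252).


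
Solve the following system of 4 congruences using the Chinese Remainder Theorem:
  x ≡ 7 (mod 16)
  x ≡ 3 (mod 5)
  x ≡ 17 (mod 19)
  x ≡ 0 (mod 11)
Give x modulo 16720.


Product of moduli M = 16 · 5 · 19 · 11 = 16720.
Merge one congruence at a time:
  Start: x ≡ 7 (mod 16).
  Combine with x ≡ 3 (mod 5); new modulus lcm = 80.
    Write x = 7 + 16·t and substitute into x ≡ 3 (mod 5): 16·t ≡ 3 − 7 = -4 (mod 5).
    Reduce coefficients mod 5: 1·t ≡ 1 (mod 5).
    So t ≡ 1 (mod 5).
    Then x = 7 + 16·1 = 23, valid modulo lcm(16, 5) = 80: x ≡ 23 (mod 80).
  Combine with x ≡ 17 (mod 19); new modulus lcm = 1520.
    Write x = 23 + 80·t and substitute into x ≡ 17 (mod 19): 80·t ≡ 17 − 23 = -6 (mod 19).
    Reduce coefficients mod 19: 4·t ≡ 13 (mod 19).
    The inverse of 4 mod 19 is 5 (since 4·5 = 20 = 1·19 + 1), so t ≡ 5·13 = 65 ≡ 8 (mod 19).
    Then x = 23 + 80·8 = 663, valid modulo lcm(80, 19) = 1520: x ≡ 663 (mod 1520).
  Combine with x ≡ 0 (mod 11); new modulus lcm = 16720.
    Write x = 663 + 1520·t and substitute into x ≡ 0 (mod 11): 1520·t ≡ 0 − 663 = -663 (mod 11).
    Reduce coefficients mod 11: 2·t ≡ 8 (mod 11).
    The inverse of 2 mod 11 is 6 (since 2·6 = 12 = 1·11 + 1), so t ≡ 6·8 = 48 ≡ 4 (mod 11).
    Then x = 663 + 1520·4 = 6743, valid modulo lcm(1520, 11) = 16720: x ≡ 6743 (mod 16720).
Verify against each original: 6743 mod 16 = 7, 6743 mod 5 = 3, 6743 mod 19 = 17, 6743 mod 11 = 0.

x ≡ 6743 (mod 16720).


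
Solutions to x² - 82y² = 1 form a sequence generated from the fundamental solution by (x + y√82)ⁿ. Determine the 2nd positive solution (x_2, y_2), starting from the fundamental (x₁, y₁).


Step 1: Find the fundamental solution (x₁, y₁) of x² - 82y² = 1.
  Expand √82 as a continued fraction. a₀ = ⌊√82⌋ = 9; iterate m_{k+1} = d_k·a_k − m_k, d_{k+1} = (82 − m_{k+1}²)/d_k, a_{k+1} = ⌊(a₀ + m_{k+1})/d_{k+1}⌋ (starting m₀ = 0, d₀ = 1), with convergents p_k = a_k·p_{k-1} + p_{k-2}, q_k = a_k·q_{k-1} + q_{k-2} (p₋₁ = 1, q₋₁ = 0):
  k = 0: a₀ = 9; p₀/q₀ = 9/1; p₀² − 82·q₀² = 81 − 82 = -1.
  k = 1: m = 9, d = 1, a = ⌊(9 + 9)/1⌋ = 18; p/q = (18·9 + 1)/(18·1 + 0) = 163/18; p² − 82·q² = 26569 − 26568 = 1.
  The first convergent with p² − 82·q² = 1 gives the fundamental solution (x₁, y₁) = (163, 18).
Step 2: Apply the recurrence (x_{n+1}, y_{n+1}) = (x₁x_n + 82y₁y_n, x₁y_n + y₁x_n) repeatedly.
  From (x_1, y_1) = (163, 18): x_2 = 163·163 + 82·18·18 = 53137; y_2 = 163·18 + 18·163 = 5868.
Step 3: Verify x_2² - 82·y_2² = 2823540769 - 2823540768 = 1 (should be 1). ✓

(x_1, y_1) = (163, 18); (x_2, y_2) = (53137, 5868).


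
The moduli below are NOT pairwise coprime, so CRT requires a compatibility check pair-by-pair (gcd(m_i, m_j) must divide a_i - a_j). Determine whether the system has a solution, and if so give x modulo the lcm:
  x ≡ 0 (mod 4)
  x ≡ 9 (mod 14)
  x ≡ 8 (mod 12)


Moduli 4, 14, 12 are not pairwise coprime, so CRT works modulo lcm(m_i) when all pairwise compatibility conditions hold.
Pairwise compatibility: gcd(m_i, m_j) must divide a_i - a_j for every pair.
Merge one congruence at a time:
  Start: x ≡ 0 (mod 4).
  Combine with x ≡ 9 (mod 14): gcd(4, 14) = 2, and 9 - 0 = 9 is NOT divisible by 2.
    ⇒ system is inconsistent (no integer solution).

No solution (the system is inconsistent).


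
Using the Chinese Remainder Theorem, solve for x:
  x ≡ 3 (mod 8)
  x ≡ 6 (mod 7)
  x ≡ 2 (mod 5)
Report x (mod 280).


Moduli 8, 7, 5 are pairwise coprime; by CRT there is a unique solution modulo M = 8 · 7 · 5 = 280.
Solve pairwise, accumulating the modulus:
  Start with x ≡ 3 (mod 8).
  Combine with x ≡ 6 (mod 7): since gcd(8, 7) = 1, we get a unique residue mod 56.
    Write x = 3 + 8·t and substitute into x ≡ 6 (mod 7): 8·t ≡ 6 − 3 = 3 (mod 7).
    Reduce coefficients mod 7: 1·t ≡ 3 (mod 7).
    So t ≡ 3 (mod 7).
    Then x = 3 + 8·3 = 27, valid modulo lcm(8, 7) = 56: x ≡ 27 (mod 56).
  Combine with x ≡ 2 (mod 5): since gcd(56, 5) = 1, we get a unique residue mod 280.
    Write x = 27 + 56·t and substitute into x ≡ 2 (mod 5): 56·t ≡ 2 − 27 = -25 (mod 5).
    Reduce coefficients mod 5: 1·t ≡ 0 (mod 5).
    So t ≡ 0 (mod 5).
    Then x = 27 + 56·0 = 27, valid modulo lcm(56, 5) = 280: x ≡ 27 (mod 280).
Verify: 27 mod 8 = 3 ✓, 27 mod 7 = 6 ✓, 27 mod 5 = 2 ✓.

x ≡ 27 (mod 280).


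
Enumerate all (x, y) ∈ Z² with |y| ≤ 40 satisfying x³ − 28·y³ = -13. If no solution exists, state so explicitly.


The equation is x³ - 28y³ = -13. For fixed y, x³ = 28·y³ − 13, so a solution requires the RHS to be a perfect cube.
Strategy: iterate y from -40 to 40, compute RHS = 28·y³ − 13, and check whether it is a (positive or negative) perfect cube.
Check small values of y:
  y = 0: RHS = -13 is not a perfect cube.
  y = 1: RHS = 15 is not a perfect cube.
  y = -1: RHS = -41 is not a perfect cube.
  y = 2: RHS = 211 is not a perfect cube.
  y = -2: RHS = -237 is not a perfect cube.
  y = 3: RHS = 743 is not a perfect cube.
  y = -3: RHS = -769 is not a perfect cube.
Continuing the search up to |y| = 40 finds no solutions either.
No (x, y) in the scanned range satisfies the equation.

No integer solutions with |y| ≤ 40.


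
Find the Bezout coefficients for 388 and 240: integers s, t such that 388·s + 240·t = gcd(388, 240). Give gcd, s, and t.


Euclidean algorithm on (388, 240) — divide until remainder is 0:
  388 = 1 · 240 + 148
  240 = 1 · 148 + 92
  148 = 1 · 92 + 56
  92 = 1 · 56 + 36
  56 = 1 · 36 + 20
  36 = 1 · 20 + 16
  20 = 1 · 16 + 4
  16 = 4 · 4 + 0
gcd(388, 240) = 4.
Track Bezout coefficients alongside the remainders: start with r₀ = 388 = a·1 + b·0 (s = 1, t = 0) and r₁ = 240 = a·0 + b·1 (s = 0, t = 1); each new remainder r_{k+1} = r_{k-1} − q_k·r_k inherits s_{k+1} = s_{k-1} − q_k·s_k, t_{k+1} = t_{k-1} − q_k·t_k, so r_k = a·s_k + b·t_k at every step:
  q = 1: r = 148, s = 1 − 1·0 = 1, t = 0 − 1·1 = -1  (check: 388·1 + 240·(-1) = 148)
  q = 1: r = 92, s = 0 − 1·1 = -1, t = 1 − 1·(-1) = 2  (check: 388·(-1) + 240·2 = 92)
  q = 1: r = 56, s = 1 − 1·(-1) = 2, t = -1 − 1·2 = -3  (check: 388·2 + 240·(-3) = 56)
  q = 1: r = 36, s = -1 − 1·2 = -3, t = 2 − 1·(-3) = 5  (check: 388·(-3) + 240·5 = 36)
  q = 1: r = 20, s = 2 − 1·(-3) = 5, t = -3 − 1·5 = -8  (check: 388·5 + 240·(-8) = 20)
  q = 1: r = 16, s = -3 − 1·5 = -8, t = 5 − 1·(-8) = 13  (check: 388·(-8) + 240·13 = 16)
  q = 1: r = 4, s = 5 − 1·(-8) = 13, t = -8 − 1·13 = -21  (check: 388·13 + 240·(-21) = 4)
The row with r = 4 (the gcd) gives the Bezout coefficients s = 13, t = -21.
Result: 388 · (13) + 240 · (-21) = 4.

gcd(388, 240) = 4; s = 13, t = -21 (check: 388·13 + 240·(-21) = 4).
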